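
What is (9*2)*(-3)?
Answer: -54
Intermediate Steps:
(9*2)*(-3) = 18*(-3) = -54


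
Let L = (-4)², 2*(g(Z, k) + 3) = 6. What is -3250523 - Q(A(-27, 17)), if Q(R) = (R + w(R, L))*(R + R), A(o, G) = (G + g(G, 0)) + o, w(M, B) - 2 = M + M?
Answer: -3251083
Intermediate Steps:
g(Z, k) = 0 (g(Z, k) = -3 + (½)*6 = -3 + 3 = 0)
L = 16
w(M, B) = 2 + 2*M (w(M, B) = 2 + (M + M) = 2 + 2*M)
A(o, G) = G + o (A(o, G) = (G + 0) + o = G + o)
Q(R) = 2*R*(2 + 3*R) (Q(R) = (R + (2 + 2*R))*(R + R) = (2 + 3*R)*(2*R) = 2*R*(2 + 3*R))
-3250523 - Q(A(-27, 17)) = -3250523 - 2*(17 - 27)*(2 + 3*(17 - 27)) = -3250523 - 2*(-10)*(2 + 3*(-10)) = -3250523 - 2*(-10)*(2 - 30) = -3250523 - 2*(-10)*(-28) = -3250523 - 1*560 = -3250523 - 560 = -3251083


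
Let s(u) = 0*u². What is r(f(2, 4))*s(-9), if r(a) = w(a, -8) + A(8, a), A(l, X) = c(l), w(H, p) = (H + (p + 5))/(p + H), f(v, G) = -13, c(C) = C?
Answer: 0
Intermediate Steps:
w(H, p) = (5 + H + p)/(H + p) (w(H, p) = (H + (5 + p))/(H + p) = (5 + H + p)/(H + p))
A(l, X) = l
s(u) = 0
r(a) = 8 + (-3 + a)/(-8 + a) (r(a) = (5 + a - 8)/(a - 8) + 8 = (-3 + a)/(-8 + a) + 8 = 8 + (-3 + a)/(-8 + a))
r(f(2, 4))*s(-9) = ((-67 + 9*(-13))/(-8 - 13))*0 = ((-67 - 117)/(-21))*0 = -1/21*(-184)*0 = (184/21)*0 = 0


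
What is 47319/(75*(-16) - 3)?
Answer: -15773/401 ≈ -39.334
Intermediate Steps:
47319/(75*(-16) - 3) = 47319/(-1200 - 3) = 47319/(-1203) = 47319*(-1/1203) = -15773/401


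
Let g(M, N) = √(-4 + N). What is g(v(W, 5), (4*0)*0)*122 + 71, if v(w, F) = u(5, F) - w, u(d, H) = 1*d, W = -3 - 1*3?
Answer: 71 + 244*I ≈ 71.0 + 244.0*I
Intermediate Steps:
W = -6 (W = -3 - 3 = -6)
u(d, H) = d
v(w, F) = 5 - w
g(v(W, 5), (4*0)*0)*122 + 71 = √(-4 + (4*0)*0)*122 + 71 = √(-4 + 0*0)*122 + 71 = √(-4 + 0)*122 + 71 = √(-4)*122 + 71 = (2*I)*122 + 71 = 244*I + 71 = 71 + 244*I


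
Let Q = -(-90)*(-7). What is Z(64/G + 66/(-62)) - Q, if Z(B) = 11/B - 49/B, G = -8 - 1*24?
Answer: 3212/5 ≈ 642.40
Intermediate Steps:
G = -32 (G = -8 - 24 = -32)
Q = -630 (Q = -30*21 = -630)
Z(B) = -38/B
Z(64/G + 66/(-62)) - Q = -38/(64/(-32) + 66/(-62)) - 1*(-630) = -38/(64*(-1/32) + 66*(-1/62)) + 630 = -38/(-2 - 33/31) + 630 = -38/(-95/31) + 630 = -38*(-31/95) + 630 = 62/5 + 630 = 3212/5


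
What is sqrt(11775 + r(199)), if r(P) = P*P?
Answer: 52*sqrt(19) ≈ 226.66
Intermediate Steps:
r(P) = P**2
sqrt(11775 + r(199)) = sqrt(11775 + 199**2) = sqrt(11775 + 39601) = sqrt(51376) = 52*sqrt(19)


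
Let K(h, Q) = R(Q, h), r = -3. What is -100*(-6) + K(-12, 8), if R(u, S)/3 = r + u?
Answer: 615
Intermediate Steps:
R(u, S) = -9 + 3*u (R(u, S) = 3*(-3 + u) = -9 + 3*u)
K(h, Q) = -9 + 3*Q
-100*(-6) + K(-12, 8) = -100*(-6) + (-9 + 3*8) = 600 + (-9 + 24) = 600 + 15 = 615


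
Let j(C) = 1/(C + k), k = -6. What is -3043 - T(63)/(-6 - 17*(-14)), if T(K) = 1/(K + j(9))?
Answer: -134135443/44080 ≈ -3043.0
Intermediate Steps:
j(C) = 1/(-6 + C) (j(C) = 1/(C - 6) = 1/(-6 + C))
T(K) = 1/(⅓ + K) (T(K) = 1/(K + 1/(-6 + 9)) = 1/(K + 1/3) = 1/(K + ⅓) = 1/(⅓ + K))
-3043 - T(63)/(-6 - 17*(-14)) = -3043 - 3/(1 + 3*63)/(-6 - 17*(-14)) = -3043 - 3/(1 + 189)/(-6 + 238) = -3043 - 3/190/232 = -3043 - 3*(1/190)/232 = -3043 - 3/(190*232) = -3043 - 1*3/44080 = -3043 - 3/44080 = -134135443/44080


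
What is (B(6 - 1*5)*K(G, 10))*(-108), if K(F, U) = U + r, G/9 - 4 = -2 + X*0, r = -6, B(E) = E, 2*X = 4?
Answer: -432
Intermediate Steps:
X = 2 (X = (½)*4 = 2)
G = 18 (G = 36 + 9*(-2 + 2*0) = 36 + 9*(-2 + 0) = 36 + 9*(-2) = 36 - 18 = 18)
K(F, U) = -6 + U (K(F, U) = U - 6 = -6 + U)
(B(6 - 1*5)*K(G, 10))*(-108) = ((6 - 1*5)*(-6 + 10))*(-108) = ((6 - 5)*4)*(-108) = (1*4)*(-108) = 4*(-108) = -432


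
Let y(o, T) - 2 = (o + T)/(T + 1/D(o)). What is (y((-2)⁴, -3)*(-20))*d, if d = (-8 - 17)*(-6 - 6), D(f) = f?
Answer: 684000/47 ≈ 14553.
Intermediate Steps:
y(o, T) = 2 + (T + o)/(T + 1/o) (y(o, T) = 2 + (o + T)/(T + 1/o) = 2 + (T + o)/(T + 1/o))
d = 300 (d = -25*(-12) = 300)
(y((-2)⁴, -3)*(-20))*d = (((2 + ((-2)⁴)² + 3*(-3)*(-2)⁴)/(1 - 3*(-2)⁴))*(-20))*300 = (((2 + 16² + 3*(-3)*16)/(1 - 3*16))*(-20))*300 = (((2 + 256 - 144)/(1 - 48))*(-20))*300 = ((114/(-47))*(-20))*300 = (-1/47*114*(-20))*300 = -114/47*(-20)*300 = (2280/47)*300 = 684000/47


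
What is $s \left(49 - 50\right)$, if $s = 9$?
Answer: $-9$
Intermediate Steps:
$s \left(49 - 50\right) = 9 \left(49 - 50\right) = 9 \left(-1\right) = -9$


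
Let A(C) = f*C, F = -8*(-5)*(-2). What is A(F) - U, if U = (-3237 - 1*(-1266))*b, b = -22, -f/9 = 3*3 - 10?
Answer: -44082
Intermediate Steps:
f = 9 (f = -9*(3*3 - 10) = -9*(9 - 10) = -9*(-1) = 9)
U = 43362 (U = (-3237 - 1*(-1266))*(-22) = (-3237 + 1266)*(-22) = -1971*(-22) = 43362)
F = -80 (F = 40*(-2) = -80)
A(C) = 9*C
A(F) - U = 9*(-80) - 1*43362 = -720 - 43362 = -44082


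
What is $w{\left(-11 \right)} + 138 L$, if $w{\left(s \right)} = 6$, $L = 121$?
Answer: $16704$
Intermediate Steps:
$w{\left(-11 \right)} + 138 L = 6 + 138 \cdot 121 = 6 + 16698 = 16704$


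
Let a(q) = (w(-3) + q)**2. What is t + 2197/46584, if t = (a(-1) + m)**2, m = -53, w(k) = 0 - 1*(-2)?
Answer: 125965333/46584 ≈ 2704.0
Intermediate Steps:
w(k) = 2 (w(k) = 0 + 2 = 2)
a(q) = (2 + q)**2
t = 2704 (t = ((2 - 1)**2 - 53)**2 = (1**2 - 53)**2 = (1 - 53)**2 = (-52)**2 = 2704)
t + 2197/46584 = 2704 + 2197/46584 = 125965333/46584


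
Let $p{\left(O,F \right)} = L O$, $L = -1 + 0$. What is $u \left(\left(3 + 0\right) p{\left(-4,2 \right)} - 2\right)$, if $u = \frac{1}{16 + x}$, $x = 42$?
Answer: $\frac{5}{29} \approx 0.17241$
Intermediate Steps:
$L = -1$
$p{\left(O,F \right)} = - O$
$u = \frac{1}{58}$ ($u = \frac{1}{16 + 42} = \frac{1}{58} \approx 0.017241$)
$u \left(\left(3 + 0\right) p{\left(-4,2 \right)} - 2\right) = \frac{\left(3 + 0\right) \left(\left(-1\right) \left(-4\right)\right) - 2}{58} = \frac{3 \cdot 4 - 2}{58} = \frac{12 - 2}{58} = \frac{1}{58} \cdot 10 = \frac{5}{29}$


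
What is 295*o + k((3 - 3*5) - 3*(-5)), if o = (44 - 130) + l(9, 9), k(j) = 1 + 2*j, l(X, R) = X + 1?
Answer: -22413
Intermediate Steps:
l(X, R) = 1 + X
o = -76 (o = (44 - 130) + (1 + 9) = -86 + 10 = -76)
295*o + k((3 - 3*5) - 3*(-5)) = 295*(-76) + (1 + 2*((3 - 3*5) - 3*(-5))) = -22420 + (1 + 2*((3 - 15) + 15)) = -22420 + (1 + 2*(-12 + 15)) = -22420 + (1 + 2*3) = -22420 + (1 + 6) = -22420 + 7 = -22413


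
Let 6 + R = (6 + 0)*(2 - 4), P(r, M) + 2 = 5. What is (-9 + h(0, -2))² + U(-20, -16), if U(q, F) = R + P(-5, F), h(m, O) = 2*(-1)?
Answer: 106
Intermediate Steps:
P(r, M) = 3 (P(r, M) = -2 + 5 = 3)
h(m, O) = -2
R = -18 (R = -6 + (6 + 0)*(2 - 4) = -6 + 6*(-2) = -6 - 12 = -18)
U(q, F) = -15 (U(q, F) = -18 + 3 = -15)
(-9 + h(0, -2))² + U(-20, -16) = (-9 - 2)² - 15 = (-11)² - 15 = 121 - 15 = 106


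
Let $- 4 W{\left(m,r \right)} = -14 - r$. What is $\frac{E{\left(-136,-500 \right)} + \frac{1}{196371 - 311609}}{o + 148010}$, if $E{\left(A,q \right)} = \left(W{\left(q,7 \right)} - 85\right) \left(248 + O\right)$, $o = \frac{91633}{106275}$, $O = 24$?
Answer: $- \frac{265660155123675}{1812676959388154} \approx -0.14656$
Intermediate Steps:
$o = \frac{91633}{106275}$ ($o = 91633 \cdot \frac{1}{106275} = \frac{91633}{106275} \approx 0.86223$)
$W{\left(m,r \right)} = \frac{7}{2} + \frac{r}{4}$ ($W{\left(m,r \right)} = - \frac{-14 - r}{4} = \frac{7}{2} + \frac{r}{4}$)
$E{\left(A,q \right)} = -21692$ ($E{\left(A,q \right)} = \left(\left(\frac{7}{2} + \frac{1}{4} \cdot 7\right) - 85\right) \left(248 + 24\right) = \left(\left(\frac{7}{2} + \frac{7}{4}\right) - 85\right) 272 = \left(\frac{21}{4} - 85\right) 272 = \left(- \frac{319}{4}\right) 272 = -21692$)
$\frac{E{\left(-136,-500 \right)} + \frac{1}{196371 - 311609}}{o + 148010} = \frac{-21692 + \frac{1}{196371 - 311609}}{\frac{91633}{106275} + 148010} = \frac{-21692 + \frac{1}{-115238}}{\frac{15729854383}{106275}} = \left(-21692 - \frac{1}{115238}\right) \frac{106275}{15729854383} = \left(- \frac{2499742697}{115238}\right) \frac{106275}{15729854383} = - \frac{265660155123675}{1812676959388154}$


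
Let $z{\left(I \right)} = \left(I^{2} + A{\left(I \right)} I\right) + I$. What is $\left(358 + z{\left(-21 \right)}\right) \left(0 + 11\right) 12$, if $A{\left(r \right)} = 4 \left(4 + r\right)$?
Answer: $291192$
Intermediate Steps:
$A{\left(r \right)} = 16 + 4 r$
$z{\left(I \right)} = I + I^{2} + I \left(16 + 4 I\right)$ ($z{\left(I \right)} = \left(I^{2} + \left(16 + 4 I\right) I\right) + I = \left(I^{2} + I \left(16 + 4 I\right)\right) + I = I + I^{2} + I \left(16 + 4 I\right)$)
$\left(358 + z{\left(-21 \right)}\right) \left(0 + 11\right) 12 = \left(358 - 21 \left(17 + 5 \left(-21\right)\right)\right) \left(0 + 11\right) 12 = \left(358 - 21 \left(17 - 105\right)\right) 11 \cdot 12 = \left(358 - -1848\right) 132 = \left(358 + 1848\right) 132 = 2206 \cdot 132 = 291192$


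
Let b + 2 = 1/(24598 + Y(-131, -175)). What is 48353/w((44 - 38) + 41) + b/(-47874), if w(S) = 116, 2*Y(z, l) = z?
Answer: 56789100654889/136238392980 ≈ 416.84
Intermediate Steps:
Y(z, l) = z/2
b = -98128/49065 (b = -2 + 1/(24598 + (1/2)*(-131)) = -2 + 1/(24598 - 131/2) = -2 + 1/(49065/2) = -2 + 2/49065 = -98128/49065 ≈ -2.0000)
48353/w((44 - 38) + 41) + b/(-47874) = 48353/116 - 98128/49065/(-47874) = 48353*(1/116) - 98128/49065*(-1/47874) = 48353/116 + 49064/1174468905 = 56789100654889/136238392980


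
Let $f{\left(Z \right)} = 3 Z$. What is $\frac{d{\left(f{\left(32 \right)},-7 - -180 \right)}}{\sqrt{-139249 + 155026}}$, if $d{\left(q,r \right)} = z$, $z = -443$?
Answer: $- \frac{443 \sqrt{1753}}{5259} \approx -3.5269$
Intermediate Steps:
$d{\left(q,r \right)} = -443$
$\frac{d{\left(f{\left(32 \right)},-7 - -180 \right)}}{\sqrt{-139249 + 155026}} = - \frac{443}{\sqrt{-139249 + 155026}} = - \frac{443}{\sqrt{15777}} = - \frac{443}{3 \sqrt{1753}} = - 443 \frac{\sqrt{1753}}{5259} = - \frac{443 \sqrt{1753}}{5259}$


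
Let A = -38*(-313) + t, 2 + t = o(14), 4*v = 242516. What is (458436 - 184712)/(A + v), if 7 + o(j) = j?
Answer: 68431/18132 ≈ 3.7740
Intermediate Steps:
v = 60629 (v = (1/4)*242516 = 60629)
o(j) = -7 + j
t = 5 (t = -2 + (-7 + 14) = -2 + 7 = 5)
A = 11899 (A = -38*(-313) + 5 = 11894 + 5 = 11899)
(458436 - 184712)/(A + v) = (458436 - 184712)/(11899 + 60629) = 273724/72528 = 273724*(1/72528) = 68431/18132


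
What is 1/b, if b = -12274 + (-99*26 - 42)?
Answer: -1/14890 ≈ -6.7159e-5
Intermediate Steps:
b = -14890 (b = -12274 + (-2574 - 42) = -12274 - 2616 = -14890)
1/b = 1/(-14890) = -1/14890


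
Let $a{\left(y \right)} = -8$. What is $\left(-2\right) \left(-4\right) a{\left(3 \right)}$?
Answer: $-64$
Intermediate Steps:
$\left(-2\right) \left(-4\right) a{\left(3 \right)} = \left(-2\right) \left(-4\right) \left(-8\right) = 8 \left(-8\right) = -64$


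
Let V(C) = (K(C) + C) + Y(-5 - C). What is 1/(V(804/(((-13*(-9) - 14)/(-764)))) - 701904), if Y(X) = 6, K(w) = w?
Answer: -103/73524006 ≈ -1.4009e-6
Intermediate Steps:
V(C) = 6 + 2*C (V(C) = (C + C) + 6 = 2*C + 6 = 6 + 2*C)
1/(V(804/(((-13*(-9) - 14)/(-764)))) - 701904) = 1/((6 + 2*(804/(((-13*(-9) - 14)/(-764))))) - 701904) = 1/((6 + 2*(804/(((117 - 14)*(-1/764))))) - 701904) = 1/((6 + 2*(804/((103*(-1/764))))) - 701904) = 1/((6 + 2*(804/(-103/764))) - 701904) = 1/((6 + 2*(804*(-764/103))) - 701904) = 1/((6 + 2*(-614256/103)) - 701904) = 1/((6 - 1228512/103) - 701904) = 1/(-1227894/103 - 701904) = 1/(-73524006/103) = -103/73524006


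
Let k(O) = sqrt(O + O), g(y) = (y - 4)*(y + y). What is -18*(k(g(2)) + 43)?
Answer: -774 - 72*I ≈ -774.0 - 72.0*I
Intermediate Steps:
g(y) = 2*y*(-4 + y) (g(y) = (-4 + y)*(2*y) = 2*y*(-4 + y))
k(O) = sqrt(2)*sqrt(O) (k(O) = sqrt(2*O) = sqrt(2)*sqrt(O))
-18*(k(g(2)) + 43) = -18*(sqrt(2)*sqrt(2*2*(-4 + 2)) + 43) = -18*(sqrt(2)*sqrt(2*2*(-2)) + 43) = -18*(sqrt(2)*sqrt(-8) + 43) = -18*(sqrt(2)*(2*I*sqrt(2)) + 43) = -18*(4*I + 43) = -18*(43 + 4*I) = -774 - 72*I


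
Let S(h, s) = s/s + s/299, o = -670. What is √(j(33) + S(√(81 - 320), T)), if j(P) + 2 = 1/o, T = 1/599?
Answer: I*√14420852109684670/119997670 ≈ 1.0007*I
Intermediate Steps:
T = 1/599 ≈ 0.0016694
j(P) = -1341/670 (j(P) = -2 + 1/(-670) = -2 - 1/670 = -1341/670)
S(h, s) = 1 + s/299 (S(h, s) = 1 + s*(1/299) = 1 + s/299)
√(j(33) + S(√(81 - 320), T)) = √(-1341/670 + (1 + (1/299)*(1/599))) = √(-1341/670 + (1 + 1/179101)) = √(-1341/670 + 179102/179101) = √(-120176101/119997670) = I*√14420852109684670/119997670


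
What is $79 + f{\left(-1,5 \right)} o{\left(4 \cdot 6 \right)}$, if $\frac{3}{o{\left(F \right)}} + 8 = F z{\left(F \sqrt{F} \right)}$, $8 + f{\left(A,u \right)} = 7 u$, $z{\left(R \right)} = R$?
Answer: $\frac{78630361}{995320} + \frac{1458 \sqrt{6}}{124415} \approx 79.029$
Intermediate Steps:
$f{\left(A,u \right)} = -8 + 7 u$
$o{\left(F \right)} = \frac{3}{-8 + F^{\frac{5}{2}}}$ ($o{\left(F \right)} = \frac{3}{-8 + F F \sqrt{F}} = \frac{3}{-8 + F F^{\frac{3}{2}}} = \frac{3}{-8 + F^{\frac{5}{2}}}$)
$79 + f{\left(-1,5 \right)} o{\left(4 \cdot 6 \right)} = 79 + \left(-8 + 7 \cdot 5\right) \frac{3}{-8 + \left(4 \cdot 6\right)^{\frac{5}{2}}} = 79 + \left(-8 + 35\right) \frac{3}{-8 + 24^{\frac{5}{2}}} = 79 + 27 \frac{3}{-8 + 1152 \sqrt{6}} = 79 + \frac{81}{-8 + 1152 \sqrt{6}}$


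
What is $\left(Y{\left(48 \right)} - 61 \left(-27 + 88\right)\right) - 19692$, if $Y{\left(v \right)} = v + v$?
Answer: $-23317$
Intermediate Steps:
$Y{\left(v \right)} = 2 v$
$\left(Y{\left(48 \right)} - 61 \left(-27 + 88\right)\right) - 19692 = \left(2 \cdot 48 - 61 \left(-27 + 88\right)\right) - 19692 = \left(96 - 3721\right) - 19692 = -3625 - 19692 = -23317$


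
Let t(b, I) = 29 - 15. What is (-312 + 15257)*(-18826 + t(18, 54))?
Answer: -281145340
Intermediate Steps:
t(b, I) = 14
(-312 + 15257)*(-18826 + t(18, 54)) = (-312 + 15257)*(-18826 + 14) = 14945*(-18812) = -281145340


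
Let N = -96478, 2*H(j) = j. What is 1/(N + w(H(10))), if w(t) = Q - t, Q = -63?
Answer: -1/96546 ≈ -1.0358e-5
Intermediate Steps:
H(j) = j/2
w(t) = -63 - t
1/(N + w(H(10))) = 1/(-96478 + (-63 - 10/2)) = 1/(-96478 + (-63 - 1*5)) = 1/(-96478 + (-63 - 5)) = 1/(-96478 - 68) = 1/(-96546) = -1/96546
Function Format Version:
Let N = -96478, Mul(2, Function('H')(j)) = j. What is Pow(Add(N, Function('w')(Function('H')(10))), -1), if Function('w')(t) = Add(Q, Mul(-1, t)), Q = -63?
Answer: Rational(-1, 96546) ≈ -1.0358e-5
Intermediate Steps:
Function('H')(j) = Mul(Rational(1, 2), j)
Function('w')(t) = Add(-63, Mul(-1, t))
Pow(Add(N, Function('w')(Function('H')(10))), -1) = Pow(Add(-96478, Add(-63, Mul(-1, Mul(Rational(1, 2), 10)))), -1) = Pow(Add(-96478, Add(-63, Mul(-1, 5))), -1) = Pow(Add(-96478, Add(-63, -5)), -1) = Pow(Add(-96478, -68), -1) = Pow(-96546, -1) = Rational(-1, 96546)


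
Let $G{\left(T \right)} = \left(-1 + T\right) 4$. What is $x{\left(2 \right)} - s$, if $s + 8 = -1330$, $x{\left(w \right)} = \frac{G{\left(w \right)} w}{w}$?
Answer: $1342$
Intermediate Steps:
$G{\left(T \right)} = -4 + 4 T$
$x{\left(w \right)} = -4 + 4 w$ ($x{\left(w \right)} = \frac{\left(-4 + 4 w\right) w}{w} = \frac{w \left(-4 + 4 w\right)}{w} = -4 + 4 w$)
$s = -1338$ ($s = -8 - 1330 = -1338$)
$x{\left(2 \right)} - s = \left(-4 + 4 \cdot 2\right) - -1338 = \left(-4 + 8\right) + 1338 = 4 + 1338 = 1342$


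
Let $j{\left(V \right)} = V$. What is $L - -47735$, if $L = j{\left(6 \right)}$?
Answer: $47741$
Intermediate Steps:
$L = 6$
$L - -47735 = 6 - -47735 = 6 + 47735 = 47741$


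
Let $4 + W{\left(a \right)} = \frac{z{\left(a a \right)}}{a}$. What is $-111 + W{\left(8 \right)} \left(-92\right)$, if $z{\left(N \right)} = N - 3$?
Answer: $- \frac{889}{2} \approx -444.5$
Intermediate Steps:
$z{\left(N \right)} = -3 + N$
$W{\left(a \right)} = -4 + \frac{-3 + a^{2}}{a}$ ($W{\left(a \right)} = -4 + \frac{-3 + a a}{a} = -4 + \frac{-3 + a^{2}}{a}$)
$-111 + W{\left(8 \right)} \left(-92\right) = -111 + \left(-4 + 8 - \frac{3}{8}\right) \left(-92\right) = -111 + \frac{29}{8} \left(-92\right) = -111 - \frac{667}{2} = - \frac{889}{2}$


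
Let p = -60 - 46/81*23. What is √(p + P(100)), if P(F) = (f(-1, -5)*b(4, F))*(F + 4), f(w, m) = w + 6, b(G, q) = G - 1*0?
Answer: √162562/9 ≈ 44.799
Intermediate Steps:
b(G, q) = G (b(G, q) = G + 0 = G)
f(w, m) = 6 + w
p = -5918/81 (p = -60 - 46*1/81*23 = -60 - 46/81*23 = -60 - 1058/81 = -5918/81 ≈ -73.062)
P(F) = 80 + 20*F (P(F) = ((6 - 1)*4)*(F + 4) = (5*4)*(4 + F) = 20*(4 + F) = 80 + 20*F)
√(p + P(100)) = √(-5918/81 + (80 + 20*100)) = √(-5918/81 + (80 + 2000)) = √(-5918/81 + 2080) = √(162562/81) = √162562/9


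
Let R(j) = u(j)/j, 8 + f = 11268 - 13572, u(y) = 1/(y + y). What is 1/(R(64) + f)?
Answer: -8192/18939903 ≈ -0.00043253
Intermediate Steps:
u(y) = 1/(2*y)
f = -2312 (f = -8 + (11268 - 13572) = -8 - 2304 = -2312)
R(j) = 1/(2*j**2) (R(j) = (1/(2*j))/j = 1/(2*j**2))
1/(R(64) + f) = 1/((1/2)/64**2 - 2312) = 1/((1/2)*(1/4096) - 2312) = 1/(1/8192 - 2312) = 1/(-18939903/8192) = -8192/18939903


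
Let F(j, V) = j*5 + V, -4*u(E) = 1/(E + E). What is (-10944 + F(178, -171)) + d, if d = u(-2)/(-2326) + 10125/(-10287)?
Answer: -48332419327/4726432 ≈ -10226.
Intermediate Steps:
u(E) = -1/(8*E) (u(E) = -1/(4*(E + E)) = -1/(2*E)/4 = -1/(8*E))
F(j, V) = V + 5*j (F(j, V) = 5*j + V = V + 5*j)
d = -4652127/4726432 (d = -⅛/(-2)/(-2326) + 10125/(-10287) = -⅛*(-½)*(-1/2326) + 10125*(-1/10287) = (1/16)*(-1/2326) - 125/127 = -1/37216 - 125/127 = -4652127/4726432 ≈ -0.98428)
(-10944 + F(178, -171)) + d = (-10944 + (-171 + 5*178)) - 4652127/4726432 = (-10944 + (-171 + 890)) - 4652127/4726432 = (-10944 + 719) - 4652127/4726432 = -10225 - 4652127/4726432 = -48332419327/4726432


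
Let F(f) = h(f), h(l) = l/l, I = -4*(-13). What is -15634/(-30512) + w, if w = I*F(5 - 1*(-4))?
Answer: 801129/15256 ≈ 52.512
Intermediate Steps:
I = 52
h(l) = 1
F(f) = 1
w = 52 (w = 52*1 = 52)
-15634/(-30512) + w = -15634/(-30512) + 52 = -15634*(-1)/30512 + 52 = -1*(-7817/15256) + 52 = 7817/15256 + 52 = 801129/15256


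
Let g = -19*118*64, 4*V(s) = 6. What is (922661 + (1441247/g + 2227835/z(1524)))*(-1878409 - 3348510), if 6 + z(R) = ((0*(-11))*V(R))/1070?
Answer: -65290883105724023/22656 ≈ -2.8818e+12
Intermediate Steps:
V(s) = 3/2 (V(s) = (¼)*6 = 3/2)
g = -143488 (g = -2242*64 = -143488)
z(R) = -6 (z(R) = -6 + ((0*(-11))*(3/2))/1070 = -6 + (0*(3/2))*(1/1070) = -6 + 0*(1/1070) = -6 + 0 = -6)
(922661 + (1441247/g + 2227835/z(1524)))*(-1878409 - 3348510) = (922661 + (1441247/(-143488) + 2227835/(-6)))*(-1878409 - 3348510) = (922661 + (1441247*(-1/143488) + 2227835*(-⅙)))*(-5226919) = (922661 + (-1441247/143488 - 2227835/6))*(-5226919) = (922661 - 159838117981/430464)*(-5226919) = (237334226723/430464)*(-5226919) = -65290883105724023/22656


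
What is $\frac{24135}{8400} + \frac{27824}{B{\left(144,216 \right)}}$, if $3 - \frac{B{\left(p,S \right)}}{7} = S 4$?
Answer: $- \frac{840571}{482160} \approx -1.7433$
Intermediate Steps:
$B{\left(p,S \right)} = 21 - 28 S$ ($B{\left(p,S \right)} = 21 - 7 S 4 = 21 - 7 \cdot 4 S = 21 - 28 S$)
$\frac{24135}{8400} + \frac{27824}{B{\left(144,216 \right)}} = \frac{24135}{8400} + \frac{27824}{21 - 6048} = 24135 \cdot \frac{1}{8400} + \frac{27824}{21 - 6048} = \frac{1609}{560} + \frac{27824}{-6027} = \frac{1609}{560} + 27824 \left(- \frac{1}{6027}\right) = \frac{1609}{560} - \frac{27824}{6027} = - \frac{840571}{482160}$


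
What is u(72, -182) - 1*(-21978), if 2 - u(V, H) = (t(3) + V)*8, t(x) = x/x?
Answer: 21396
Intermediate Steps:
t(x) = 1
u(V, H) = -6 - 8*V (u(V, H) = 2 - (1 + V)*8 = 2 - (8 + 8*V) = 2 + (-8 - 8*V) = -6 - 8*V)
u(72, -182) - 1*(-21978) = (-6 - 8*72) - 1*(-21978) = (-6 - 576) + 21978 = -582 + 21978 = 21396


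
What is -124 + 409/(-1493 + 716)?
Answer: -96757/777 ≈ -124.53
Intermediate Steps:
-124 + 409/(-1493 + 716) = -124 + 409/(-777) = -124 - 1/777*409 = -124 - 409/777 = -96757/777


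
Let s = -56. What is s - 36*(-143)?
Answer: 5092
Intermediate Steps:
s - 36*(-143) = -56 - 36*(-143) = -56 + 5148 = 5092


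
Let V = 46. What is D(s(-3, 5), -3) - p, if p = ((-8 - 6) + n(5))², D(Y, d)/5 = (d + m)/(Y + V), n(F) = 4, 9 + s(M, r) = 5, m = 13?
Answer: -2075/21 ≈ -98.810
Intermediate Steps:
s(M, r) = -4 (s(M, r) = -9 + 5 = -4)
D(Y, d) = 5*(13 + d)/(46 + Y) (D(Y, d) = 5*((d + 13)/(Y + 46)) = 5*((13 + d)/(46 + Y)) = 5*(13 + d)/(46 + Y))
p = 100 (p = ((-8 - 6) + 4)² = (-14 + 4)² = (-10)² = 100)
D(s(-3, 5), -3) - p = 5*(13 - 3)/(46 - 4) - 1*100 = 5*10/42 - 100 = 5*(1/42)*10 - 100 = 25/21 - 100 = -2075/21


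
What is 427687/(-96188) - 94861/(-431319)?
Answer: -175345039285/41487711972 ≈ -4.2264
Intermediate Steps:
427687/(-96188) - 94861/(-431319) = 427687*(-1/96188) - 94861*(-1/431319) = -427687/96188 + 94861/431319 = -175345039285/41487711972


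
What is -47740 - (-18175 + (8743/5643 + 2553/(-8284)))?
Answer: -72743242327/2460348 ≈ -29566.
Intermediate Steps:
-47740 - (-18175 + (8743/5643 + 2553/(-8284))) = -47740 - (-18175 + (8743*(1/5643) + 2553*(-1/8284))) = -47740 - (-18175 + (8743/5643 - 2553/8284)) = -47740 - (-18175 + 3053707/2460348) = -47740 - 1*(-44713771193/2460348) = -47740 + 44713771193/2460348 = -72743242327/2460348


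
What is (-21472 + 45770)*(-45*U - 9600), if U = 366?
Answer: -633448860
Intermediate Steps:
(-21472 + 45770)*(-45*U - 9600) = (-21472 + 45770)*(-45*366 - 9600) = 24298*(-16470 - 9600) = 24298*(-26070) = -633448860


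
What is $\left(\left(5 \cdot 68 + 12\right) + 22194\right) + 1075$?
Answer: $23621$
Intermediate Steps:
$\left(\left(5 \cdot 68 + 12\right) + 22194\right) + 1075 = \left(\left(340 + 12\right) + 22194\right) + 1075 = \left(352 + 22194\right) + 1075 = 22546 + 1075 = 23621$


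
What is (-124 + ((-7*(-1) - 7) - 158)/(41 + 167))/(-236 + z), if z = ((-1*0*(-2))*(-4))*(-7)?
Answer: 12975/24544 ≈ 0.52864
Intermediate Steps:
z = 0 (z = ((0*(-2))*(-4))*(-7) = (0*(-4))*(-7) = 0*(-7) = 0)
(-124 + ((-7*(-1) - 7) - 158)/(41 + 167))/(-236 + z) = (-124 + ((-7*(-1) - 7) - 158)/(41 + 167))/(-236 + 0) = (-124 + ((7 - 7) - 158)/208)/(-236) = (-124 + (0 - 158)*(1/208))*(-1/236) = (-124 - 158*1/208)*(-1/236) = (-124 - 79/104)*(-1/236) = -12975/104*(-1/236) = 12975/24544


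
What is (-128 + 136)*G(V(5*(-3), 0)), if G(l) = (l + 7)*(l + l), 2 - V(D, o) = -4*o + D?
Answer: 6528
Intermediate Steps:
V(D, o) = 2 - D + 4*o (V(D, o) = 2 - (-4*o + D) = 2 - (D - 4*o) = 2 + (-D + 4*o) = 2 - D + 4*o)
G(l) = 2*l*(7 + l) (G(l) = (7 + l)*(2*l) = 2*l*(7 + l))
(-128 + 136)*G(V(5*(-3), 0)) = (-128 + 136)*(2*(2 - 5*(-3) + 4*0)*(7 + (2 - 5*(-3) + 4*0))) = 8*(2*(2 - 1*(-15) + 0)*(7 + (2 - 1*(-15) + 0))) = 8*(2*(2 + 15 + 0)*(7 + (2 + 15 + 0))) = 8*(2*17*(7 + 17)) = 8*(2*17*24) = 8*816 = 6528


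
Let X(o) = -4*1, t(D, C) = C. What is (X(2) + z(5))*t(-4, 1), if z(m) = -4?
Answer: -8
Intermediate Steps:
X(o) = -4
(X(2) + z(5))*t(-4, 1) = (-4 - 4)*1 = -8*1 = -8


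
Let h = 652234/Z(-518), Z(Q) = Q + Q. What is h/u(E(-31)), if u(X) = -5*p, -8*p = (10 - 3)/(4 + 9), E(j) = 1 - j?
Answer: -16958084/9065 ≈ -1870.7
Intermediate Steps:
Z(Q) = 2*Q
p = -7/104 (p = -(10 - 3)/(8*(4 + 9)) = -7/(8*13) = -⅛*7/13 = -7/104 ≈ -0.067308)
h = -326117/518 (h = 652234/((2*(-518))) = 652234/(-1036) = 652234*(-1/1036) = -326117/518 ≈ -629.57)
u(X) = 35/104 (u(X) = -5*(-7/104) = 35/104)
h/u(E(-31)) = -326117/(518*35/104) = -326117/518*104/35 = -16958084/9065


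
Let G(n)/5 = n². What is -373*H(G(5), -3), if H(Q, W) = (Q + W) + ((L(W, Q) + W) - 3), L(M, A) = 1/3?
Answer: -130177/3 ≈ -43392.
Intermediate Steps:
L(M, A) = ⅓
G(n) = 5*n²
H(Q, W) = -8/3 + Q + 2*W (H(Q, W) = (Q + W) + ((⅓ + W) - 3) = (Q + W) + (-8/3 + W) = -8/3 + Q + 2*W)
-373*H(G(5), -3) = -373*(-8/3 + 5*5² + 2*(-3)) = -373*(-8/3 + 5*25 - 6) = -373*(-8/3 + 125 - 6) = -373*349/3 = -130177/3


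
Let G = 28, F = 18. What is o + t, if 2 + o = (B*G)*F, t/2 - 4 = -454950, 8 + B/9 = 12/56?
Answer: -945210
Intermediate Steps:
B = -981/14 (B = -72 + 9*(12/56) = -72 + 9*(12*(1/56)) = -72 + 9*(3/14) = -72 + 27/14 = -981/14 ≈ -70.071)
t = -909892 (t = 8 + 2*(-454950) = 8 - 909900 = -909892)
o = -35318 (o = -2 - 981/14*28*18 = -2 - 1962*18 = -2 - 35316 = -35318)
o + t = -35318 - 909892 = -945210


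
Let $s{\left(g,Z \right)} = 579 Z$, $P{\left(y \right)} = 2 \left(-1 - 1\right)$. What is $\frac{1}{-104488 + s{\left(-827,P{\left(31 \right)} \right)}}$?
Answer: $- \frac{1}{106804} \approx -9.3629 \cdot 10^{-6}$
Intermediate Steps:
$P{\left(y \right)} = -4$ ($P{\left(y \right)} = 2 \left(-2\right) = -4$)
$\frac{1}{-104488 + s{\left(-827,P{\left(31 \right)} \right)}} = \frac{1}{-104488 + 579 \left(-4\right)} = \frac{1}{-104488 - 2316} = \frac{1}{-106804} = - \frac{1}{106804}$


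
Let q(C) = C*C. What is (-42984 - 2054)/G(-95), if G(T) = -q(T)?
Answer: 45038/9025 ≈ 4.9904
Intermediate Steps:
q(C) = C²
G(T) = -T²
(-42984 - 2054)/G(-95) = (-42984 - 2054)/((-1*(-95)²)) = -45038/((-1*9025)) = -45038/(-9025) = -45038*(-1/9025) = 45038/9025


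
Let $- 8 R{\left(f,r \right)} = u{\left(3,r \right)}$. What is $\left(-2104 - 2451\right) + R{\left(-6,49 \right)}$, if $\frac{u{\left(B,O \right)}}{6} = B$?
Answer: $- \frac{18229}{4} \approx -4557.3$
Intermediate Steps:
$u{\left(B,O \right)} = 6 B$
$R{\left(f,r \right)} = - \frac{9}{4}$ ($R{\left(f,r \right)} = - \frac{6 \cdot 3}{8} = \left(- \frac{1}{8}\right) 18 = - \frac{9}{4}$)
$\left(-2104 - 2451\right) + R{\left(-6,49 \right)} = \left(-2104 - 2451\right) - \frac{9}{4} = -4555 - \frac{9}{4} = - \frac{18229}{4}$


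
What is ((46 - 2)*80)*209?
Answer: 735680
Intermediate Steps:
((46 - 2)*80)*209 = (44*80)*209 = 3520*209 = 735680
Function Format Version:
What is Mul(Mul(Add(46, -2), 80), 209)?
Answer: 735680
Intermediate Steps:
Mul(Mul(Add(46, -2), 80), 209) = Mul(Mul(44, 80), 209) = Mul(3520, 209) = 735680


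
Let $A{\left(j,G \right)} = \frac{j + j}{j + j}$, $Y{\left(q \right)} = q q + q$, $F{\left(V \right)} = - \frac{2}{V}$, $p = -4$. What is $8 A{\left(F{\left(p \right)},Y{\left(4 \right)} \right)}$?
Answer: $8$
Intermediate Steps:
$Y{\left(q \right)} = q + q^{2}$ ($Y{\left(q \right)} = q^{2} + q = q + q^{2}$)
$A{\left(j,G \right)} = 1$ ($A{\left(j,G \right)} = \frac{2 j}{2 j} = 2 j \frac{1}{2 j} = 1$)
$8 A{\left(F{\left(p \right)},Y{\left(4 \right)} \right)} = 8 \cdot 1 = 8$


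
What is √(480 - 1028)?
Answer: 2*I*√137 ≈ 23.409*I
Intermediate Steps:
√(480 - 1028) = √(-548) = 2*I*√137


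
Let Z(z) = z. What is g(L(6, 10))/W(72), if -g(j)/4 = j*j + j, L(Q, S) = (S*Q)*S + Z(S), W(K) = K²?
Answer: -186355/648 ≈ -287.58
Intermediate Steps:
L(Q, S) = S + Q*S² (L(Q, S) = (S*Q)*S + S = (Q*S)*S + S = Q*S² + S = S + Q*S²)
g(j) = -4*j - 4*j² (g(j) = -4*(j*j + j) = -4*(j² + j) = -4*(j + j²) = -4*j - 4*j²)
g(L(6, 10))/W(72) = (-4*10*(1 + 6*10)*(1 + 10*(1 + 6*10)))/(72²) = -4*10*(1 + 60)*(1 + 10*(1 + 60))/5184 = -4*10*61*(1 + 10*61)*(1/5184) = -4*610*(1 + 610)*(1/5184) = -4*610*611*(1/5184) = -1490840*1/5184 = -186355/648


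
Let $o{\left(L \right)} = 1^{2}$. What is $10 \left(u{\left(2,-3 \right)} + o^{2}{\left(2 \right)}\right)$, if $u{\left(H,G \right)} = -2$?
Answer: $-10$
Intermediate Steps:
$o{\left(L \right)} = 1$
$10 \left(u{\left(2,-3 \right)} + o^{2}{\left(2 \right)}\right) = 10 \left(-2 + 1^{2}\right) = 10 \left(-2 + 1\right) = 10 \left(-1\right) = -10$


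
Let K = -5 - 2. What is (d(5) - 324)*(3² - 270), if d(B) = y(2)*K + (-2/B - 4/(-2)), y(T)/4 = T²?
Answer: 566892/5 ≈ 1.1338e+5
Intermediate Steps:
y(T) = 4*T²
K = -7
d(B) = -110 - 2/B (d(B) = (4*2²)*(-7) + (-2/B - 4/(-2)) = (4*4)*(-7) + (-2/B - 4*(-½)) = 16*(-7) + (-2/B + 2) = -112 + (2 - 2/B) = -110 - 2/B)
(d(5) - 324)*(3² - 270) = ((-110 - 2/5) - 324)*(3² - 270) = ((-110 - 2*⅕) - 324)*(9 - 270) = ((-110 - ⅖) - 324)*(-261) = (-552/5 - 324)*(-261) = -2172/5*(-261) = 566892/5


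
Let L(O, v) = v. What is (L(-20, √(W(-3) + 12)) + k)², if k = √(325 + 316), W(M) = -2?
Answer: 651 + 2*√6410 ≈ 811.13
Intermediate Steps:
k = √641 ≈ 25.318
(L(-20, √(W(-3) + 12)) + k)² = (√(-2 + 12) + √641)² = (√10 + √641)²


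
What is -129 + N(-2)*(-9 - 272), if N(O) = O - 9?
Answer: 2962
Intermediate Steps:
N(O) = -9 + O
-129 + N(-2)*(-9 - 272) = -129 + (-9 - 2)*(-9 - 272) = -129 - 11*(-281) = -129 + 3091 = 2962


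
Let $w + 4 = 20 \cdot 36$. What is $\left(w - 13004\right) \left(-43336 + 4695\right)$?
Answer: $474820608$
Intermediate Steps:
$w = 716$ ($w = -4 + 20 \cdot 36 = -4 + 720 = 716$)
$\left(w - 13004\right) \left(-43336 + 4695\right) = \left(716 - 13004\right) \left(-43336 + 4695\right) = \left(-12288\right) \left(-38641\right) = 474820608$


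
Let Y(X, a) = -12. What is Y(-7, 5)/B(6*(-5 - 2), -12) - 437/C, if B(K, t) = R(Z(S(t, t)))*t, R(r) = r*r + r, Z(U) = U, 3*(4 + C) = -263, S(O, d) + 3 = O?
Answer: 55117/11550 ≈ 4.7720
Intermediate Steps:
S(O, d) = -3 + O
C = -275/3 (C = -4 + (1/3)*(-263) = -4 - 263/3 = -275/3 ≈ -91.667)
R(r) = r + r**2 (R(r) = r**2 + r = r + r**2)
B(K, t) = t*(-3 + t)*(-2 + t) (B(K, t) = ((-3 + t)*(1 + (-3 + t)))*t = ((-3 + t)*(-2 + t))*t = t*(-3 + t)*(-2 + t))
Y(-7, 5)/B(6*(-5 - 2), -12) - 437/C = -12*(-1/(12*(-3 - 12)*(-2 - 12))) - 437/(-275/3) = -12/((-12*(-15)*(-14))) - 437*(-3/275) = -12/(-2520) + 1311/275 = -12*(-1/2520) + 1311/275 = 1/210 + 1311/275 = 55117/11550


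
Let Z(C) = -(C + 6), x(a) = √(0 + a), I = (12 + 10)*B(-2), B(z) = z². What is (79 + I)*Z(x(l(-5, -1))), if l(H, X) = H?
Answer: -1002 - 167*I*√5 ≈ -1002.0 - 373.42*I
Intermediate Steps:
I = 88 (I = (12 + 10)*(-2)² = 22*4 = 88)
x(a) = √a
Z(C) = -6 - C (Z(C) = -(6 + C) = -6 - C)
(79 + I)*Z(x(l(-5, -1))) = (79 + 88)*(-6 - √(-5)) = 167*(-6 - I*√5) = -1002 - 167*I*√5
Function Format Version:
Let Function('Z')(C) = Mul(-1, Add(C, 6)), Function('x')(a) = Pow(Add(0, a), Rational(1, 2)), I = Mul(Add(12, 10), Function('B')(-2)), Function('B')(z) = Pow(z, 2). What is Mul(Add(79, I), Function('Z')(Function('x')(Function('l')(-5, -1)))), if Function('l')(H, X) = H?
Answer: Add(-1002, Mul(-167, I, Pow(5, Rational(1, 2)))) ≈ Add(-1002.0, Mul(-373.42, I))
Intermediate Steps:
I = 88 (I = Mul(Add(12, 10), Pow(-2, 2)) = Mul(22, 4) = 88)
Function('x')(a) = Pow(a, Rational(1, 2))
Function('Z')(C) = Add(-6, Mul(-1, C)) (Function('Z')(C) = Mul(-1, Add(6, C)) = Add(-6, Mul(-1, C)))
Mul(Add(79, I), Function('Z')(Function('x')(Function('l')(-5, -1)))) = Mul(Add(79, 88), Add(-6, Mul(-1, Pow(-5, Rational(1, 2))))) = Mul(167, Add(-6, Mul(-1, Mul(I, Pow(5, Rational(1, 2)))))) = Mul(167, Add(-6, Mul(-1, I, Pow(5, Rational(1, 2))))) = Add(-1002, Mul(-167, I, Pow(5, Rational(1, 2))))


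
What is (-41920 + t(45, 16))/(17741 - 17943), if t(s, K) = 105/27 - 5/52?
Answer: 19616785/94536 ≈ 207.51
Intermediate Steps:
t(s, K) = 1775/468 (t(s, K) = 105*(1/27) - 5*1/52 = 35/9 - 5/52 = 1775/468)
(-41920 + t(45, 16))/(17741 - 17943) = (-41920 + 1775/468)/(17741 - 17943) = -19616785/468/(-202) = -19616785/468*(-1/202) = 19616785/94536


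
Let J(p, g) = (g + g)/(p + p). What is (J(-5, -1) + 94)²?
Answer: 221841/25 ≈ 8873.6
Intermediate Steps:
J(p, g) = g/p (J(p, g) = (2*g)/((2*p)) = (2*g)*(1/(2*p)) = g/p)
(J(-5, -1) + 94)² = (-1/(-5) + 94)² = (-1*(-⅕) + 94)² = (⅕ + 94)² = (471/5)² = 221841/25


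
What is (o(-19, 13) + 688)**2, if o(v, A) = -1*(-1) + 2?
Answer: 477481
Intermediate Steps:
o(v, A) = 3 (o(v, A) = 1 + 2 = 3)
(o(-19, 13) + 688)**2 = (3 + 688)**2 = 691**2 = 477481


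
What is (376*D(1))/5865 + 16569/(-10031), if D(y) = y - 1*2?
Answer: -14421263/8404545 ≈ -1.7159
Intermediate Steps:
D(y) = -2 + y (D(y) = y - 2 = -2 + y)
(376*D(1))/5865 + 16569/(-10031) = (376*(-2 + 1))/5865 + 16569/(-10031) = (376*(-1))*(1/5865) + 16569*(-1/10031) = -376*1/5865 - 2367/1433 = -376/5865 - 2367/1433 = -14421263/8404545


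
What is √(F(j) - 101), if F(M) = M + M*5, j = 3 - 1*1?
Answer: I*√89 ≈ 9.434*I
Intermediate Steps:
j = 2 (j = 3 - 1 = 2)
F(M) = 6*M (F(M) = M + 5*M = 6*M)
√(F(j) - 101) = √(6*2 - 101) = √(12 - 101) = √(-89) = I*√89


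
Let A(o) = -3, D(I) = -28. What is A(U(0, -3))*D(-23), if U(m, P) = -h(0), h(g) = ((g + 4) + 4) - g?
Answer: 84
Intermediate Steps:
h(g) = 8 (h(g) = ((4 + g) + 4) - g = (8 + g) - g = 8)
U(m, P) = -8 (U(m, P) = -1*8 = -8)
A(U(0, -3))*D(-23) = -3*(-28) = 84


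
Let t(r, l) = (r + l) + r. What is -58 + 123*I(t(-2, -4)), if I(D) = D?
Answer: -1042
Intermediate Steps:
t(r, l) = l + 2*r (t(r, l) = (l + r) + r = l + 2*r)
-58 + 123*I(t(-2, -4)) = -58 + 123*(-4 + 2*(-2)) = -58 + 123*(-4 - 4) = -58 + 123*(-8) = -58 - 984 = -1042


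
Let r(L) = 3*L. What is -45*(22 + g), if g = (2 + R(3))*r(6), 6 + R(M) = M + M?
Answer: -2610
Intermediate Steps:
R(M) = -6 + 2*M (R(M) = -6 + (M + M) = -6 + 2*M)
g = 36 (g = (2 + (-6 + 2*3))*(3*6) = (2 + (-6 + 6))*18 = (2 + 0)*18 = 2*18 = 36)
-45*(22 + g) = -45*(22 + 36) = -45*58 = -2610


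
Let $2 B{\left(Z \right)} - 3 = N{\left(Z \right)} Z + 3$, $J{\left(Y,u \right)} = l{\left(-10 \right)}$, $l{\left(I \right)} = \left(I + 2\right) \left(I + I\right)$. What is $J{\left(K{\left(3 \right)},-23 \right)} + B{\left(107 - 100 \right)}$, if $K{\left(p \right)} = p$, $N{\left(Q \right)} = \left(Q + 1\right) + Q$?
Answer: $\frac{431}{2} \approx 215.5$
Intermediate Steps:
$N{\left(Q \right)} = 1 + 2 Q$ ($N{\left(Q \right)} = \left(1 + Q\right) + Q = 1 + 2 Q$)
$l{\left(I \right)} = 2 I \left(2 + I\right)$ ($l{\left(I \right)} = \left(2 + I\right) 2 I = 2 I \left(2 + I\right)$)
$J{\left(Y,u \right)} = 160$ ($J{\left(Y,u \right)} = 2 \left(-10\right) \left(2 - 10\right) = 2 \left(-10\right) \left(-8\right) = 160$)
$B{\left(Z \right)} = 3 + \frac{Z \left(1 + 2 Z\right)}{2}$ ($B{\left(Z \right)} = \frac{3}{2} + \frac{\left(1 + 2 Z\right) Z + 3}{2} = \frac{3}{2} + \frac{Z \left(1 + 2 Z\right) + 3}{2} = \frac{3}{2} + \frac{3 + Z \left(1 + 2 Z\right)}{2} = \frac{3}{2} + \left(\frac{3}{2} + \frac{Z \left(1 + 2 Z\right)}{2}\right) = 3 + \frac{Z \left(1 + 2 Z\right)}{2}$)
$J{\left(K{\left(3 \right)},-23 \right)} + B{\left(107 - 100 \right)} = 160 + \left(3 + \left(107 - 100\right)^{2} + \frac{107 - 100}{2}\right) = 160 + \left(3 + 7^{2} + \frac{1}{2} \cdot 7\right) = 160 + \left(3 + 49 + \frac{7}{2}\right) = 160 + \frac{111}{2} = \frac{431}{2}$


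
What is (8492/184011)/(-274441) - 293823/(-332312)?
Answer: 14838106527375869/16781810117341512 ≈ 0.88418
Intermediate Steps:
(8492/184011)/(-274441) - 293823/(-332312) = (8492*(1/184011))*(-1/274441) - 293823*(-1/332312) = (8492/184011)*(-1/274441) + 293823/332312 = -8492/50500162851 + 293823/332312 = 14838106527375869/16781810117341512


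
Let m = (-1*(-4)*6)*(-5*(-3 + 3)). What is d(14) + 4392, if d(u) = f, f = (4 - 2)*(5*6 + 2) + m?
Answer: 4456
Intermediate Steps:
m = 0 (m = (4*6)*(-5*0) = 24*0 = 0)
f = 64 (f = (4 - 2)*(5*6 + 2) + 0 = 2*(30 + 2) + 0 = 2*32 + 0 = 64 + 0 = 64)
d(u) = 64
d(14) + 4392 = 64 + 4392 = 4456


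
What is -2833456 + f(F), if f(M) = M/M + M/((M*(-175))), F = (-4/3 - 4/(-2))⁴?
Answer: -495854626/175 ≈ -2.8335e+6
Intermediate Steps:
F = 16/81 (F = (-4*⅓ - 4*(-½))⁴ = (-4/3 + 2)⁴ = (⅔)⁴ = 16/81 ≈ 0.19753)
f(M) = 174/175 (f(M) = 1 + M/((-175*M)) = 1 + M*(-1/(175*M)) = 1 - 1/175 = 174/175)
-2833456 + f(F) = -2833456 + 174/175 = -495854626/175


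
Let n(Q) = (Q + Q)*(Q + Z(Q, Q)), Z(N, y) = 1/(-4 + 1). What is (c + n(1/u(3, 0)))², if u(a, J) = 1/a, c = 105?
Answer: 14641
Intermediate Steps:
Z(N, y) = -⅓ (Z(N, y) = 1/(-3) = -⅓)
n(Q) = 2*Q*(-⅓ + Q) (n(Q) = (Q + Q)*(Q - ⅓) = (2*Q)*(-⅓ + Q) = 2*Q*(-⅓ + Q))
(c + n(1/u(3, 0)))² = (105 + 2*(-1 + 3/(1/3))/(3*(1/3)))² = (105 + 2*(-1 + 3/(⅓))/(3*(⅓)))² = (105 + (⅔)*3*(-1 + 3*3))² = (105 + (⅔)*3*(-1 + 9))² = (105 + (⅔)*3*8)² = (105 + 16)² = 121² = 14641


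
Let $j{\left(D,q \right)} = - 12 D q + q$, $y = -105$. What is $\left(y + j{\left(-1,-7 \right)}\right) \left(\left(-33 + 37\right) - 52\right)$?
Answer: $9408$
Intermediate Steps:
$j{\left(D,q \right)} = q - 12 D q$ ($j{\left(D,q \right)} = - 12 D q + q = q - 12 D q$)
$\left(y + j{\left(-1,-7 \right)}\right) \left(\left(-33 + 37\right) - 52\right) = \left(-105 - 7 \left(1 - -12\right)\right) \left(\left(-33 + 37\right) - 52\right) = \left(-105 - 7 \left(1 + 12\right)\right) \left(4 - 52\right) = \left(-105 - 91\right) \left(-48\right) = \left(-196\right) \left(-48\right) = 9408$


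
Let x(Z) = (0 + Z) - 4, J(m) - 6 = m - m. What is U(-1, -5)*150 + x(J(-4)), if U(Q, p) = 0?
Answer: 2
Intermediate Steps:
J(m) = 6 (J(m) = 6 + (m - m) = 6 + 0 = 6)
x(Z) = -4 + Z (x(Z) = Z - 4 = -4 + Z)
U(-1, -5)*150 + x(J(-4)) = 0*150 + (-4 + 6) = 0 + 2 = 2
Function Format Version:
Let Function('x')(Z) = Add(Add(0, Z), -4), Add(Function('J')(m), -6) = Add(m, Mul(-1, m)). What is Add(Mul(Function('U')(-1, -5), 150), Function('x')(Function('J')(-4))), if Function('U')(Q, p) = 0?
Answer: 2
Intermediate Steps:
Function('J')(m) = 6 (Function('J')(m) = Add(6, Add(m, Mul(-1, m))) = Add(6, 0) = 6)
Function('x')(Z) = Add(-4, Z) (Function('x')(Z) = Add(Z, -4) = Add(-4, Z))
Add(Mul(Function('U')(-1, -5), 150), Function('x')(Function('J')(-4))) = Add(Mul(0, 150), Add(-4, 6)) = Add(0, 2) = 2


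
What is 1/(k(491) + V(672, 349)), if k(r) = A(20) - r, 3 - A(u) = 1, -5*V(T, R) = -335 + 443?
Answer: -5/2553 ≈ -0.0019585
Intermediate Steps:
V(T, R) = -108/5 (V(T, R) = -(-335 + 443)/5 = -⅕*108 = -108/5)
A(u) = 2 (A(u) = 3 - 1*1 = 3 - 1 = 2)
k(r) = 2 - r
1/(k(491) + V(672, 349)) = 1/((2 - 1*491) - 108/5) = 1/((2 - 491) - 108/5) = 1/(-489 - 108/5) = 1/(-2553/5) = -5/2553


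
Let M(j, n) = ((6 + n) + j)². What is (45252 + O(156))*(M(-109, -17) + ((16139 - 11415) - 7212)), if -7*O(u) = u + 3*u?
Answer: 3765859680/7 ≈ 5.3798e+8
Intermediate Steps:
O(u) = -4*u/7 (O(u) = -(u + 3*u)/7 = -4*u/7)
M(j, n) = (6 + j + n)²
(45252 + O(156))*(M(-109, -17) + ((16139 - 11415) - 7212)) = (45252 - 4/7*156)*((6 - 109 - 17)² + ((16139 - 11415) - 7212)) = (45252 - 624/7)*((-120)² + (4724 - 7212)) = 316140*(14400 - 2488)/7 = (316140/7)*11912 = 3765859680/7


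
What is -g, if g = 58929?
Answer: -58929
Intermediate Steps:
-g = -1*58929 = -58929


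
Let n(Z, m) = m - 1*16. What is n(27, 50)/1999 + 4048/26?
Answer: 4046418/25987 ≈ 155.71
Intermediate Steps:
n(Z, m) = -16 + m (n(Z, m) = m - 16 = -16 + m)
n(27, 50)/1999 + 4048/26 = (-16 + 50)/1999 + 4048/26 = 34*(1/1999) + 4048*(1/26) = 34/1999 + 2024/13 = 4046418/25987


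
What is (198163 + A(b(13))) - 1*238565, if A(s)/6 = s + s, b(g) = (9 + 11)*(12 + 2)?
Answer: -37042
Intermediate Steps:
b(g) = 280 (b(g) = 20*14 = 280)
A(s) = 12*s (A(s) = 6*(s + s) = 6*(2*s) = 12*s)
(198163 + A(b(13))) - 1*238565 = (198163 + 12*280) - 1*238565 = (198163 + 3360) - 238565 = 201523 - 238565 = -37042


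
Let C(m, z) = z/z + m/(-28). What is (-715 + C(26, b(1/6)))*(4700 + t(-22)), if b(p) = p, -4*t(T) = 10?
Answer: -94034555/28 ≈ -3.3584e+6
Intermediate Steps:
t(T) = -5/2 (t(T) = -¼*10 = -5/2)
C(m, z) = 1 - m/28 (C(m, z) = 1 + m*(-1/28) = 1 - m/28)
(-715 + C(26, b(1/6)))*(4700 + t(-22)) = (-715 + (1 - 1/28*26))*(4700 - 5/2) = (-715 + (1 - 13/14))*(9395/2) = (-715 + 1/14)*(9395/2) = -10009/14*9395/2 = -94034555/28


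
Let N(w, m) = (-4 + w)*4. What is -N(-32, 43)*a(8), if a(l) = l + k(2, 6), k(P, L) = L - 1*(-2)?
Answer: 2304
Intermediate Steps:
k(P, L) = 2 + L (k(P, L) = L + 2 = 2 + L)
N(w, m) = -16 + 4*w
a(l) = 8 + l (a(l) = l + (2 + 6) = l + 8 = 8 + l)
-N(-32, 43)*a(8) = -(-16 + 4*(-32))*(8 + 8) = -(-16 - 128)*16 = -(-144)*16 = -1*(-2304) = 2304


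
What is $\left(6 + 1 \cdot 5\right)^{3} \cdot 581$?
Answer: $773311$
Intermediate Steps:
$\left(6 + 1 \cdot 5\right)^{3} \cdot 581 = \left(6 + 5\right)^{3} \cdot 581 = 11^{3} \cdot 581 = 1331 \cdot 581 = 773311$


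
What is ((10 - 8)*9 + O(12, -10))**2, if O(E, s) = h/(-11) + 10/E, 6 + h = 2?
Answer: 1605289/4356 ≈ 368.52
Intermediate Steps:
h = -4 (h = -6 + 2 = -4)
O(E, s) = 4/11 + 10/E (O(E, s) = -4/(-11) + 10/E = -4*(-1/11) + 10/E = 4/11 + 10/E)
((10 - 8)*9 + O(12, -10))**2 = ((10 - 8)*9 + (4/11 + 10/12))**2 = (2*9 + (4/11 + 10*(1/12)))**2 = (18 + (4/11 + 5/6))**2 = (18 + 79/66)**2 = (1267/66)**2 = 1605289/4356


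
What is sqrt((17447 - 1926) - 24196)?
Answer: 5*I*sqrt(347) ≈ 93.14*I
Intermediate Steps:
sqrt((17447 - 1926) - 24196) = sqrt(15521 - 24196) = sqrt(-8675) = 5*I*sqrt(347)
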